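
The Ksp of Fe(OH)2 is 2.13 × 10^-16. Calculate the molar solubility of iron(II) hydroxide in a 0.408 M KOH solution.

Fe(OH)2(s) ⇌ Fe^2+ + 2 OH^-
Ksp = [Fe^2+][OH^-]^2
Let s be the molar solubility in this solution. [Fe^2+] = s, [OH^-] = 0.408 + 2s ≈ 0.408 (since OH^- from KOH dominates).
Ksp ≈ s × (0.408)^2
s = 1.28 × 10^-15 M
Check: 2s = 2.6 × 10^-15 ≪ 0.408, so the approximation is valid.

s ≈ 1.28 x 10^-15 M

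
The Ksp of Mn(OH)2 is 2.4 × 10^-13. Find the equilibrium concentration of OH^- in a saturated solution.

7.8 × 10^-5 M

Mn(OH)2(s) <=> Mn^2+(aq) + 2 OH^-(aq)
Ksp = [Mn^2+][OH^-]^2
With molar solubility s: [Mn^2+] = s, [OH^-] = 2s.
Ksp = s(2s)^2 = 4s^3
Solving, s = (2.4 × 10^-13/4)^(1/3) = 3.91 × 10^-5 M
[OH^-] = 2s = 7.8 × 10^-5 M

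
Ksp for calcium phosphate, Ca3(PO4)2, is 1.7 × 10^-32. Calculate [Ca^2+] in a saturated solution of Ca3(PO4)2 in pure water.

[Ca^2+] ≈ 5.2e-7 M

Ca3(PO4)2(s) <=> 3 Ca^2+(aq) + 2 PO4^3-(aq)
Ksp = [Ca^2+]^3[PO4^3-]^2
For each mole of Ca3(PO4)2 that dissolves: [Ca^2+] = 3s, [PO4^3-] = 2s.
Ksp = (3s)^3(2s)^2 = 108s^5
s = (1.7 × 10^-32 / 108)^(1/5) = 1.74 x 10^-7 M
[Ca^2+] = 3s = 5.2 × 10^-7 M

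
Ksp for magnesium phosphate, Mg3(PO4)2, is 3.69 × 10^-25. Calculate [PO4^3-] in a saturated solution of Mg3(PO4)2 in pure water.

Mg3(PO4)2(s) ⇌ 3 Mg^2+(aq) + 2 PO4^3-(aq)
Ksp = [Mg^2+]^3[PO4^3-]^2
For each mole of Mg3(PO4)2 that dissolves: [Mg^2+] = 3s, [PO4^3-] = 2s.
So Ksp = (3s)^3 × (2s)^2 = 108s^5
s^5 = 3.69 × 10^-25 / 108, so s = 5.090 × 10^-6 M
[PO4^3-] = 2s = 1.02 x 10^-5 M

[PO4^3-] ≈ 1.02 × 10^-5 M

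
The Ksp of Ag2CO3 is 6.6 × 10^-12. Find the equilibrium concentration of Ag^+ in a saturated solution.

2.4 × 10^-4 M

Ag2CO3(s) ⇌ 2 Ag^+ + CO3^2-
Ksp = [Ag^+]^2[CO3^2-]
With molar solubility s: [Ag^+] = 2s, [CO3^2-] = s.
So Ksp = (2s)^2 × s = 4s^3
s^3 = 6.6 × 10^-12 / 4, so s = 1.18 × 10^-4 M
[Ag^+] = 2s = 2.4 × 10^-4 M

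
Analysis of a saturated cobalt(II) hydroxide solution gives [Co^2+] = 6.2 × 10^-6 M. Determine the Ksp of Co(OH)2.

9.5 × 10^-16

Co(OH)2(s) <=> Co^2+ + 2 OH^-
Stoichiometry gives [OH^-] = (2/1)[Co^2+] = 1.24 × 10^-5 M.
Ksp = [Co^2+][OH^-]^2
Ksp = 6.2 × 10^-6 × (1.24 × 10^-5)^2 = 9.5 × 10^-16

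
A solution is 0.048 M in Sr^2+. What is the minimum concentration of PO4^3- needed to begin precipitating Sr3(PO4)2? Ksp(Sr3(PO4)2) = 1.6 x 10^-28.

1.2 × 10^-12 M

Sr3(PO4)2(s) ⇌ 3 Sr^2+(aq) + 2 PO4^3-(aq)
Ksp = [Sr^2+]^3[PO4^3-]^2
Precipitation begins when Q = Ksp. With [Sr^2+] = 0.048 M:
1.6 x 10^-28 = (0.048)^3 × [PO4^3-]^2
[PO4^3-] = (1.6 x 10^-28 / 1.11 × 10^-4)^(1/2) = 1.2 × 10^-12 M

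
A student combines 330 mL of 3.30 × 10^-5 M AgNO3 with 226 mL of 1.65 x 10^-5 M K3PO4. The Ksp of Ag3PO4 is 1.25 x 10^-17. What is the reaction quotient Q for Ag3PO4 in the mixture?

Q ≈ 5.04 x 10^-20

Total volume = 330 + 226 = 556 mL.
[Ag^+] = 3.30 × 10^-5 × (330/556) = 1.959 × 10^-5 M
[PO4^3-] = 1.65 × 10^-5 × (226/556) = 6.707 x 10^-6 M
Ag3PO4(s) ⇌ 3 Ag^+ + PO4^3-, so Q = [Ag^+]^3[PO4^3-]
Q = (1.959 × 10^-5)^3(6.707 × 10^-6) = 5.04 × 10^-20
Q < Ksp, so no precipitate of Ag3PO4 forms.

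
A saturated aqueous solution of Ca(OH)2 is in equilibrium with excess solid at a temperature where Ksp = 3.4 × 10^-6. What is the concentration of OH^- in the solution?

Ca(OH)2(s) ⇌ Ca^2+(aq) + 2 OH^-(aq)
Ksp = [Ca^2+][OH^-]^2
With molar solubility s: [Ca^2+] = s, [OH^-] = 2s.
So Ksp = s × (2s)^2 = 4s^3
s = (3.4 × 10^-6 / 4)^(1/3) = 9.47 × 10^-3 M
[OH^-] = 2s = 1.9 x 10^-2 M

1.9 × 10^-2 M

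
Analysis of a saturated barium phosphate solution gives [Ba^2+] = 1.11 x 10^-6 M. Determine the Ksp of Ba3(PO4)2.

Ba3(PO4)2(s) <=> 3 Ba^2+ + 2 PO4^3-
Stoichiometry gives [PO4^3-] = (2/3)[Ba^2+] = 7.400 × 10^-7 M.
Ksp = [Ba^2+]^3[PO4^3-]^2
Ksp = (1.11 × 10^-6)^3 × (7.400 × 10^-7)^2 = 7.49 × 10^-31

Ksp ≈ 7.49e-31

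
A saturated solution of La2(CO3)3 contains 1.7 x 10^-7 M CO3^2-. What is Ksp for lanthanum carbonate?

6.3 × 10^-35

La2(CO3)3(s) <=> 2 La^3+ + 3 CO3^2-
Stoichiometry gives [La^3+] = (2/3)[CO3^2-] = 1.13 x 10^-7 M.
Ksp = [La^3+]^2[CO3^2-]^3
Ksp = (1.13 x 10^-7)^2 × (1.7 × 10^-7)^3 = 6.3 × 10^-35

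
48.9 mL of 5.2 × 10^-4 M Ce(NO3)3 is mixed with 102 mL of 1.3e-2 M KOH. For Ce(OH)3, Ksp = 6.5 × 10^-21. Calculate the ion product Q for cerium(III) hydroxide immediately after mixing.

Q = 1.1 × 10^-10

Total volume = 48.9 + 102 = 150.9 mL.
[Ce^3+] = 5.2 x 10^-4 × (48.9/150.9) = 1.69 × 10^-4 M
[OH^-] = 1.3 x 10^-2 × (102/150.9) = 8.79 × 10^-3 M
Ce(OH)3(s) <=> Ce^3+ + 3 OH^-, so Q = [Ce^3+][OH^-]^3
Q = (1.69 x 10^-4)(8.79 × 10^-3)^3 = 1.1 × 10^-10
Q > Ksp, so Ce(OH)3 will precipitate.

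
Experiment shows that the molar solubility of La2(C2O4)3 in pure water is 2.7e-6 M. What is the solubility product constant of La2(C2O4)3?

Ksp = 1.5 x 10^-26

La2(C2O4)3(s) <=> 2 La^3+ + 3 C2O4^2-
With molar solubility s: [La^3+] = 2s, [C2O4^2-] = 3s.
Ksp = [La^3+]^2[C2O4^2-]^3
Ksp = (2s)^2(3s)^3 = 108s^5
With s = 2.7 × 10^-6: Ksp = 1.5 × 10^-26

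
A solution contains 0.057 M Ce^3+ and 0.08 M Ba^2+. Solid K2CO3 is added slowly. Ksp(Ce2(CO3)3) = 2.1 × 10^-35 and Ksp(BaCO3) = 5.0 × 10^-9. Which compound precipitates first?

Each salt begins to precipitate when Q = Ksp, i.e. when [CO3^2-] reaches its threshold.
For Ce2(CO3)3: 2.1 × 10^-35 = (0.057)^2 × [CO3^2-]^3  ⇒  [CO3^2-] = 1.9 × 10^-11 M.
For BaCO3: 5.0 × 10^-9 = 0.08 × [CO3^2-]  ⇒  [CO3^2-] = 6.3 x 10^-8 M.
The salt with the lower threshold [CO3^2-] precipitates first: Ce2(CO3)3.

Ce2(CO3)3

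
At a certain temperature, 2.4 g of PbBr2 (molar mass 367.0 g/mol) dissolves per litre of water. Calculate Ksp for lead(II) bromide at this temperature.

Ksp ≈ 1.1 × 10^-6

Molar solubility s = (2.4 g/L) / (367.0 g/mol) = 6.54 x 10^-3 M.
PbBr2(s) ⇌ Pb^2+(aq) + 2 Br^-(aq)
For each mole of PbBr2 that dissolves: [Pb^2+] = s, [Br^-] = 2s.
Ksp = [Pb^2+][Br^-]^2
So Ksp = s × (2s)^2 = 4s^3
Ksp = 4 × (6.54 × 10^-3)^3 = 1.1 x 10^-6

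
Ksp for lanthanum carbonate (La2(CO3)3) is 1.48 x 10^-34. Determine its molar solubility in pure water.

La2(CO3)3(s) ⇌ 2 La^3+(aq) + 3 CO3^2-(aq)
Ksp = [La^3+]^2[CO3^2-]^3
If s mol/L of La2(CO3)3 dissolves, [La^3+] = 2s and [CO3^2-] = 3s.
Ksp = (2s)^2(3s)^3 = 108s^5
s^5 = 1.48 x 10^-34 / 108, so s = 6.72 × 10^-8 M

s ≈ 6.72 × 10^-8 M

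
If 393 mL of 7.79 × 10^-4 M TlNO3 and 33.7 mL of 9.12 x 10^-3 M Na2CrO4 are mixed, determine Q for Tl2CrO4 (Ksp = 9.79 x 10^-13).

Q = 3.71 × 10^-10

Total volume = 393 + 33.7 = 426.7 mL.
[Tl^+] = 7.79 × 10^-4 × (393/426.7) = 7.175 × 10^-4 M
[CrO4^2-] = 9.12 × 10^-3 × (33.7/426.7) = 7.203 × 10^-4 M
Tl2CrO4(s) ⇌ 2 Tl^+(aq) + CrO4^2-(aq), so Q = [Tl^+]^2[CrO4^2-]
Q = (7.175 × 10^-4)^2(7.203 x 10^-4) = 3.71 x 10^-10
Q > Ksp, so Tl2CrO4 will precipitate.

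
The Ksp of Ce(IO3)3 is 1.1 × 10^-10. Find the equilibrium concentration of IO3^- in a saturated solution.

Ce(IO3)3(s) ⇌ Ce^3+ + 3 IO3^-
Ksp = [Ce^3+][IO3^-]^3
If s mol/L of Ce(IO3)3 dissolves, [Ce^3+] = s and [IO3^-] = 3s.
Ksp = s(3s)^3 = 27s^4
s^4 = 1.1 × 10^-10 / 27, so s = 1.42 x 10^-3 M
[IO3^-] = 3s = 4.3 × 10^-3 M

[IO3^-] = 4.3e-3 M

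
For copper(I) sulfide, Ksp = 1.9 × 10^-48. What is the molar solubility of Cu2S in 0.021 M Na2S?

Cu2S(s) ⇌ 2 Cu^+(aq) + S^2-(aq)
Ksp = [Cu^+]^2[S^2-]
If s mol/L dissolves here, [Cu^+] = 2s, [S^2-] = 0.021 + s ≈ 0.021 (Ksp is small, so little additional dissolves).
Ksp ≈ (2s)^2 × 0.021
s = 4.8 × 10^-24 M
Check: s = 4.8 × 10^-24 ≪ 0.021, so the approximation is valid.

s ≈ 4.8e-24 M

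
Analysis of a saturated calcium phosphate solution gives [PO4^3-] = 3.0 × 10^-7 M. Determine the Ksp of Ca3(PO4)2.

Ca3(PO4)2(s) ⇌ 3 Ca^2+ + 2 PO4^3-
Stoichiometry gives [Ca^2+] = (3/2)[PO4^3-] = 4.50 × 10^-7 M.
Ksp = [Ca^2+]^3[PO4^3-]^2
Ksp = (4.50 × 10^-7)^3 × (3.0 × 10^-7)^2 = 8.2 x 10^-33

Ksp = 8.2 × 10^-33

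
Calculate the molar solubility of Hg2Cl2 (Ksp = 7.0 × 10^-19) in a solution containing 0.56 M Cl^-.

Hg2Cl2(s) ⇌ Hg2^2+(aq) + 2 Cl^-(aq)
Ksp = [Hg2^2+][Cl^-]^2
Let s be the molar solubility in this solution. [Hg2^2+] = s, [Cl^-] = 0.56 + 2s ≈ 0.56 (Ksp is small, so little additional dissolves).
Ksp ≈ s × (0.56)^2
s = 2.2 x 10^-18 M
Check: 2s = 4.5 × 10^-18 ≪ 0.56, so the approximation is valid.

2.2 × 10^-18 M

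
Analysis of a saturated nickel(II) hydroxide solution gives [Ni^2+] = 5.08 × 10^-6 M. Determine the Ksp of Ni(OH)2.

5.24e-16

Ni(OH)2(s) ⇌ Ni^2+ + 2 OH^-
Stoichiometry gives [OH^-] = (2/1)[Ni^2+] = 1.016 x 10^-5 M.
Ksp = [Ni^2+][OH^-]^2
Ksp = 5.08 × 10^-6 × (1.016 × 10^-5)^2 = 5.24 × 10^-16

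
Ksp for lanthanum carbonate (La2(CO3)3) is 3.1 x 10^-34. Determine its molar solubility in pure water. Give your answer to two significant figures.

s ≈ 7.8e-8 M

La2(CO3)3(s) <=> 2 La^3+(aq) + 3 CO3^2-(aq)
Ksp = [La^3+]^2[CO3^2-]^3
If s mol/L of La2(CO3)3 dissolves, [La^3+] = 2s and [CO3^2-] = 3s.
Ksp = (2s)^2(3s)^3 = 108s^5
Solving, s = (3.1 x 10^-34/108)^(1/5) = 7.8 × 10^-8 M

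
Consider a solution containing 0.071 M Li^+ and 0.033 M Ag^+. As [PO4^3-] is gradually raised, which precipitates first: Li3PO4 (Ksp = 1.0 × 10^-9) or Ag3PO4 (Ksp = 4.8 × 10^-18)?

Ag3PO4

Each salt begins to precipitate when Q = Ksp, i.e. when [PO4^3-] reaches its threshold.
For Li3PO4: 1.0 × 10^-9 = (0.071)^3 × [PO4^3-]  ⇒  [PO4^3-] = 2.8 × 10^-6 M.
For Ag3PO4: 4.8 × 10^-18 = (0.033)^3 × [PO4^3-]  ⇒  [PO4^3-] = 1.3 x 10^-13 M.
The salt with the lower threshold [PO4^3-] precipitates first: Ag3PO4.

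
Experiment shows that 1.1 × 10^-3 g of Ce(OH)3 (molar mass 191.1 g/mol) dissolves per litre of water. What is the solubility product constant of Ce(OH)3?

Ksp = 3.0 × 10^-20

Molar solubility s = (1.1 x 10^-3 g/L) / (191.1 g/mol) = 5.76 x 10^-6 M.
Ce(OH)3(s) ⇌ Ce^3+ + 3 OH^-
If s mol/L of Ce(OH)3 dissolves, [Ce^3+] = s and [OH^-] = 3s.
Ksp = [Ce^3+][OH^-]^3
Ksp = s(3s)^3 = 27s^4
Ksp = 27 × (5.76 × 10^-6)^4 = 3.0 × 10^-20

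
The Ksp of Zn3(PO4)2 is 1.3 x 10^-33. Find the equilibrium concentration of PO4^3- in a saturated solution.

[PO4^3-] = 2.1 x 10^-7 M

Zn3(PO4)2(s) ⇌ 3 Zn^2+ + 2 PO4^3-
Ksp = [Zn^2+]^3[PO4^3-]^2
With molar solubility s: [Zn^2+] = 3s, [PO4^3-] = 2s.
Ksp = (3s)^3(2s)^2 = 108s^5
Solving, s = (1.3 x 10^-33/108)^(1/5) = 1.04 × 10^-7 M
[PO4^3-] = 2s = 2.1 x 10^-7 M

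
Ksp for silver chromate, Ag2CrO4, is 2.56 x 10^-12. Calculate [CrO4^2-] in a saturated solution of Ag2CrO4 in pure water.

[CrO4^2-] ≈ 8.62e-5 M

Ag2CrO4(s) ⇌ 2 Ag^+(aq) + CrO4^2-(aq)
Ksp = [Ag^+]^2[CrO4^2-]
For each mole of Ag2CrO4 that dissolves: [Ag^+] = 2s, [CrO4^2-] = s.
So Ksp = (2s)^2 × s = 4s^3
s = (2.56 x 10^-12 / 4)^(1/3) = 8.618 × 10^-5 M
[CrO4^2-] = s = 8.62 × 10^-5 M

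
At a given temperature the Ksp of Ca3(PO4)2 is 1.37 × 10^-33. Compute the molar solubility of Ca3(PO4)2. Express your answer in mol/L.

s ≈ 1.05e-7 M

Ca3(PO4)2(s) ⇌ 3 Ca^2+ + 2 PO4^3-
Ksp = [Ca^2+]^3[PO4^3-]^2
Let s = molar solubility. Then [Ca^2+] = 3s and [PO4^3-] = 2s.
Ksp = (3s)^3(2s)^2 = 108s^5
s = (1.37 × 10^-33 / 108)^(1/5) = 1.05 × 10^-7 M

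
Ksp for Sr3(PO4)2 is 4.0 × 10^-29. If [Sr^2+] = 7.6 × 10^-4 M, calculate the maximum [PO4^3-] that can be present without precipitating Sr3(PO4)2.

[PO4^3-] ≈ 3.0 × 10^-10 M

Sr3(PO4)2(s) <=> 3 Sr^2+(aq) + 2 PO4^3-(aq)
Ksp = [Sr^2+]^3[PO4^3-]^2
Precipitation begins when Q = Ksp. With [Sr^2+] = 7.6 × 10^-4 M:
4.0 × 10^-29 = (7.6 × 10^-4)^3 × [PO4^3-]^2
[PO4^3-] = (4.0 × 10^-29 / 4.39 × 10^-10)^(1/2) = 3.0 × 10^-10 M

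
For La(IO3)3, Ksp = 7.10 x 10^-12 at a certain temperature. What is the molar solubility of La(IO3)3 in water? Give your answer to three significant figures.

La(IO3)3(s) <=> La^3+(aq) + 3 IO3^-(aq)
Ksp = [La^3+][IO3^-]^3
If s mol/L of La(IO3)3 dissolves, [La^3+] = s and [IO3^-] = 3s.
Ksp = s(3s)^3 = 27s^4
Solving, s = (7.10 x 10^-12/27)^(1/4) = 7.16 x 10^-4 M

s ≈ 7.16e-4 M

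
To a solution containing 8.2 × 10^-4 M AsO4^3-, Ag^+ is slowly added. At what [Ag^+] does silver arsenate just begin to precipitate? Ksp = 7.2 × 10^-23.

Ag3AsO4(s) <=> 3 Ag^+ + AsO4^3-
Ksp = [Ag^+]^3[AsO4^3-]
Precipitation begins when Q = Ksp. With [AsO4^3-] = 8.2 × 10^-4 M:
7.2 × 10^-23 = (8.2 × 10^-4) × [Ag^+]^3
[Ag^+] = (7.2 × 10^-23 / 8.2 × 10^-4)^(1/3) = 4.4 x 10^-7 M

4.4 × 10^-7 M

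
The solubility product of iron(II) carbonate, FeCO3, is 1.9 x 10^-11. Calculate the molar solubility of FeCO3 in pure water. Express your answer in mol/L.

FeCO3(s) <=> Fe^2+(aq) + CO3^2-(aq)
Ksp = [Fe^2+][CO3^2-]
For each mole of FeCO3 that dissolves: [Fe^2+] = s, [CO3^2-] = s.
Ksp = s^2
s = (1.9 x 10^-11)^(1/2) = 4.4 × 10^-6 M

s ≈ 4.4e-6 M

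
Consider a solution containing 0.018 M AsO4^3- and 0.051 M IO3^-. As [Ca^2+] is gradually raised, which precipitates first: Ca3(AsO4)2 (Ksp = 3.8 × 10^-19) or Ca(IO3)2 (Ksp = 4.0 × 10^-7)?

Each salt begins to precipitate when Q = Ksp, i.e. when [Ca^2+] reaches its threshold.
For Ca3(AsO4)2: 3.8 × 10^-19 = (0.018)^2 × [Ca^2+]^3  ⇒  [Ca^2+] = 1.1 × 10^-5 M.
For Ca(IO3)2: 4.0 × 10^-7 = (0.051)^2 × [Ca^2+]  ⇒  [Ca^2+] = 1.5 x 10^-4 M.
The salt with the lower threshold [Ca^2+] precipitates first: Ca3(AsO4)2.

Ca3(AsO4)2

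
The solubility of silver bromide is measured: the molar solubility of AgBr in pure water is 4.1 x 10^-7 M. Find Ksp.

Ksp = 1.7 × 10^-13

AgBr(s) ⇌ Ag^+ + Br^-
Let s = molar solubility. Then [Ag^+] = s and [Br^-] = s.
Ksp = [Ag^+][Br^-]
Ksp = s × s = s^2
With s = 4.1 × 10^-7: Ksp = 1.7 × 10^-13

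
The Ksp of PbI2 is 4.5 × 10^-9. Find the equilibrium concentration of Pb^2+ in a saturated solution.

[Pb^2+] = 1.0 x 10^-3 M

PbI2(s) ⇌ Pb^2+ + 2 I^-
Ksp = [Pb^2+][I^-]^2
For each mole of PbI2 that dissolves: [Pb^2+] = s, [I^-] = 2s.
So Ksp = s × (2s)^2 = 4s^3
s^3 = 4.5 × 10^-9 / 4, so s = 1.04 × 10^-3 M
[Pb^2+] = s = 1.0 × 10^-3 M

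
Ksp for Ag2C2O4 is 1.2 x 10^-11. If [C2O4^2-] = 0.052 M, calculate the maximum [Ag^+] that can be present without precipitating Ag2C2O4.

Ag2C2O4(s) <=> 2 Ag^+(aq) + C2O4^2-(aq)
Ksp = [Ag^+]^2[C2O4^2-]
Precipitation begins when Q = Ksp. With [C2O4^2-] = 0.052 M:
1.2 x 10^-11 = (0.052) × [Ag^+]^2
[Ag^+] = (1.2 x 10^-11 / 5.2 × 10^-2)^(1/2) = 1.5 × 10^-5 M

[Ag^+] ≈ 1.5 × 10^-5 M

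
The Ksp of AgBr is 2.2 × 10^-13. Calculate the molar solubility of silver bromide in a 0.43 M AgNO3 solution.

AgBr(s) <=> Ag^+(aq) + Br^-(aq)
Ksp = [Ag^+][Br^-]
Let s = moles of AgBr that dissolve per litre. [Ag^+] = 0.43 + s ≈ 0.43, [Br^-] = s (Ksp is small, so little additional dissolves).
Ksp ≈ 0.43 × s
s = 5.1 × 10^-13 M
Check: s = 5.1 × 10^-13 ≪ 0.43, so the approximation is valid.

5.1 × 10^-13 M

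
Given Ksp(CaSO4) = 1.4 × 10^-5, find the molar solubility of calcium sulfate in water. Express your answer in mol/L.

CaSO4(s) ⇌ Ca^2+ + SO4^2-
Ksp = [Ca^2+][SO4^2-]
For each mole of CaSO4 that dissolves: [Ca^2+] = s, [SO4^2-] = s.
Ksp = s^2
s = √(1.4 × 10^-5) = 3.7 × 10^-3 M

s = 3.7 × 10^-3 M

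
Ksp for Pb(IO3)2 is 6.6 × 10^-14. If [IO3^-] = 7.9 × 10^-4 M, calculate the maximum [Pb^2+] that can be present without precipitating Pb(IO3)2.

Pb(IO3)2(s) <=> Pb^2+ + 2 IO3^-
Ksp = [Pb^2+][IO3^-]^2
Precipitation begins when Q = Ksp. With [IO3^-] = 7.9 × 10^-4 M:
6.6 × 10^-14 = (7.9 × 10^-4)^2 × [Pb^2+]
[Pb^2+] = (6.6 × 10^-14 / 6.24 x 10^-7) = 1.1 × 10^-7 M

[Pb^2+] ≈ 1.1 x 10^-7 M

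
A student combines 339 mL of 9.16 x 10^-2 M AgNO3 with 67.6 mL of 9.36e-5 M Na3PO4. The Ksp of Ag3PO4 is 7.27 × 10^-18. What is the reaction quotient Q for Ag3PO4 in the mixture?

Total volume = 339 + 67.6 = 406.6 mL.
[Ag^+] = 9.16 × 10^-2 × (339/406.6) = 7.637 × 10^-2 M
[PO4^3-] = 9.36 × 10^-5 × (67.6/406.6) = 1.556 × 10^-5 M
Ag3PO4(s) ⇌ 3 Ag^+ + PO4^3-, so Q = [Ag^+]^3[PO4^3-]
Q = (7.637 x 10^-2)^3(1.556 × 10^-5) = 6.93 x 10^-9
Q > Ksp, so Ag3PO4 will precipitate.

Q = 6.93e-9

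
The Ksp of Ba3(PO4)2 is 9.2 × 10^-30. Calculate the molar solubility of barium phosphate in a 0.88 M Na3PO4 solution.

Ba3(PO4)2(s) ⇌ 3 Ba^2+ + 2 PO4^3-
Ksp = [Ba^2+]^3[PO4^3-]^2
Let s be the molar solubility in this solution. [Ba^2+] = 3s, [PO4^3-] = 0.88 + 2s ≈ 0.88 (since PO4^3- from Na3PO4 dominates).
Ksp ≈ (3s)^3 × (0.88)^2
s = 7.6 x 10^-11 M
Check: 2s = 1.5 x 10^-10 ≪ 0.88, so the approximation is valid.

s = 7.6 x 10^-11 M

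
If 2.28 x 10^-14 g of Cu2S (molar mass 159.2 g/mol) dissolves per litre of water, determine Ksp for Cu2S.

1.17e-47

Molar solubility s = (2.28 × 10^-14 g/L) / (159.2 g/mol) = 1.432 × 10^-16 M.
Cu2S(s) ⇌ 2 Cu^+ + S^2-
With molar solubility s: [Cu^+] = 2s, [S^2-] = s.
Ksp = [Cu^+]^2[S^2-]
So Ksp = (2s)^2 × s = 4s^3
Ksp = 4 × (1.432 x 10^-16)^3 = 1.17 × 10^-47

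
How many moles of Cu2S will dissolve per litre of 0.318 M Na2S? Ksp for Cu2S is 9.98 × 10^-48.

Cu2S(s) ⇌ 2 Cu^+ + S^2-
Ksp = [Cu^+]^2[S^2-]
If s mol/L dissolves here, [Cu^+] = 2s, [S^2-] = 0.318 + s ≈ 0.318 (common-ion effect: S^2- is already 0.318 M).
Ksp ≈ (2s)^2 × 0.318
s = 2.80 × 10^-24 M
Check: s = 2.8 × 10^-24 ≪ 0.318, so the approximation is valid.

s = 2.80e-24 M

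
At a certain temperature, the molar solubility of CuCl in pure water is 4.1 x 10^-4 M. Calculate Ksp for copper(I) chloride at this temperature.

CuCl(s) <=> Cu^+ + Cl^-
Let s = molar solubility. Then [Cu^+] = s and [Cl^-] = s.
Ksp = [Cu^+][Cl^-]
Ksp = s^2
With s = 4.1 x 10^-4: Ksp = 1.7 × 10^-7

Ksp = 1.7 × 10^-7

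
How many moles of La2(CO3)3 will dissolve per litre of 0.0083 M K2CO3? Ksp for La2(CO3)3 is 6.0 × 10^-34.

s = 1.6e-14 M

La2(CO3)3(s) <=> 2 La^3+ + 3 CO3^2-
Ksp = [La^3+]^2[CO3^2-]^3
Let s be the molar solubility in this solution. [La^3+] = 2s, [CO3^2-] = 0.0083 + 3s ≈ 0.0083 (since CO3^2- from K2CO3 dominates).
Ksp ≈ (2s)^2 × (0.0083)^3
s = 1.6 x 10^-14 M
Check: 3s = 4.9 x 10^-14 ≪ 0.0083, so the approximation is valid.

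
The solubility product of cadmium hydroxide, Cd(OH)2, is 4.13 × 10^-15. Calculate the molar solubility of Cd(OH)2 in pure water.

s = 1.01 × 10^-5 M

Cd(OH)2(s) <=> Cd^2+ + 2 OH^-
Ksp = [Cd^2+][OH^-]^2
With molar solubility s: [Cd^2+] = s, [OH^-] = 2s.
Ksp = s(2s)^2 = 4s^3
Solving, s = (4.13 × 10^-15/4)^(1/3) = 1.01 × 10^-5 M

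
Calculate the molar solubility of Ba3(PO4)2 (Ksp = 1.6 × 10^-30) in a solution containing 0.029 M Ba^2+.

Ba3(PO4)2(s) <=> 3 Ba^2+ + 2 PO4^3-
Ksp = [Ba^2+]^3[PO4^3-]^2
Let s = moles of Ba3(PO4)2 that dissolve per litre. [Ba^2+] = 0.029 + 3s ≈ 0.029, [PO4^3-] = 2s (since the Ba^2+ already present dominates).
Ksp ≈ (0.029)^3 × (2s)^2
s = 1.3 × 10^-13 M
Check: 3s = 3.8 x 10^-13 ≪ 0.029, so the approximation is valid.

s ≈ 1.3e-13 M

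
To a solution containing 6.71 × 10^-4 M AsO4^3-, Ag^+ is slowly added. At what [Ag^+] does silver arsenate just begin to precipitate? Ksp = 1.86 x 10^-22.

6.52e-7 M

Ag3AsO4(s) <=> 3 Ag^+ + AsO4^3-
Ksp = [Ag^+]^3[AsO4^3-]
Precipitation begins when Q = Ksp. With [AsO4^3-] = 6.71 × 10^-4 M:
1.86 x 10^-22 = (6.71 × 10^-4) × [Ag^+]^3
[Ag^+] = (1.86 x 10^-22 / 6.71 × 10^-4)^(1/3) = 6.52 × 10^-7 M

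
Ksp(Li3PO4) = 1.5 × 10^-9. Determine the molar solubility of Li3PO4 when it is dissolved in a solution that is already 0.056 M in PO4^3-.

s ≈ 1.0 × 10^-3 M

Li3PO4(s) ⇌ 3 Li^+ + PO4^3-
Ksp = [Li^+]^3[PO4^3-]
If s mol/L dissolves here, [Li^+] = 3s, [PO4^3-] = 0.056 + s ≈ 0.056 (common-ion effect: PO4^3- is already 0.056 M).
Ksp ≈ (3s)^3 × 0.056
s = 1.0 × 10^-3 M
Check: s = 1.0 x 10^-3 ≪ 0.056, so the approximation is valid.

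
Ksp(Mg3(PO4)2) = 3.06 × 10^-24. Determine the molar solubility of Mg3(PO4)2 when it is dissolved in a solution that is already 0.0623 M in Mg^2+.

s = 5.62e-11 M

Mg3(PO4)2(s) ⇌ 3 Mg^2+(aq) + 2 PO4^3-(aq)
Ksp = [Mg^2+]^3[PO4^3-]^2
Let s be the molar solubility in this solution. [Mg^2+] = 0.0623 + 3s ≈ 0.0623, [PO4^3-] = 2s (common-ion effect: Mg^2+ is already 0.0623 M).
Ksp ≈ (0.0623)^3 × (2s)^2
s = 5.62 x 10^-11 M
Check: 3s = 1.7 × 10^-10 ≪ 0.0623, so the approximation is valid.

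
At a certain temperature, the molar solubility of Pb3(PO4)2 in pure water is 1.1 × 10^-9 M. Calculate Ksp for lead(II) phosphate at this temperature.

Pb3(PO4)2(s) ⇌ 3 Pb^2+(aq) + 2 PO4^3-(aq)
With molar solubility s: [Pb^2+] = 3s, [PO4^3-] = 2s.
Ksp = [Pb^2+]^3[PO4^3-]^2
So Ksp = (3s)^3 × (2s)^2 = 108s^5
Ksp = 108 × (1.1 × 10^-9)^5 = 1.7 x 10^-43

Ksp ≈ 1.7 × 10^-43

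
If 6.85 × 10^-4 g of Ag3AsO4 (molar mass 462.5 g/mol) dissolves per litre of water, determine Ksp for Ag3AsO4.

Molar solubility s = (6.85 x 10^-4 g/L) / (462.5 g/mol) = 1.481 × 10^-6 M.
Ag3AsO4(s) ⇌ 3 Ag^+ + AsO4^3-
Let s = molar solubility. Then [Ag^+] = 3s and [AsO4^3-] = s.
Ksp = [Ag^+]^3[AsO4^3-]
So Ksp = (3s)^3 × s = 27s^4
Ksp = 27 × (1.481 x 10^-6)^4 = 1.30 x 10^-22

Ksp ≈ 1.30 × 10^-22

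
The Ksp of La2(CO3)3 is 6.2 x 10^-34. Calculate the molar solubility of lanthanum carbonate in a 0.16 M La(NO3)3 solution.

s ≈ 9.6 × 10^-12 M

La2(CO3)3(s) ⇌ 2 La^3+ + 3 CO3^2-
Ksp = [La^3+]^2[CO3^2-]^3
If s mol/L dissolves here, [La^3+] = 0.16 + 2s ≈ 0.16, [CO3^2-] = 3s (since La^3+ from La(NO3)3 dominates).
Ksp ≈ (0.16)^2 × (3s)^3
s = 9.6 × 10^-12 M
Check: 2s = 1.9 × 10^-11 ≪ 0.16, so the approximation is valid.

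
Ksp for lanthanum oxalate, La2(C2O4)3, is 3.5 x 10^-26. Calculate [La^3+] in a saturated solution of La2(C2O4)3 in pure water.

[La^3+] ≈ 6.4 × 10^-6 M

La2(C2O4)3(s) ⇌ 2 La^3+ + 3 C2O4^2-
Ksp = [La^3+]^2[C2O4^2-]^3
Let s = molar solubility. Then [La^3+] = 2s and [C2O4^2-] = 3s.
So Ksp = (2s)^2 × (3s)^3 = 108s^5
Solving, s = (3.5 x 10^-26/108)^(1/5) = 3.18 × 10^-6 M
[La^3+] = 2s = 6.4 x 10^-6 M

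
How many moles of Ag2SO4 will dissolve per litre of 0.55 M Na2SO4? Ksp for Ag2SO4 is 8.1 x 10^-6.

s ≈ 1.9 × 10^-3 M

Ag2SO4(s) ⇌ 2 Ag^+(aq) + SO4^2-(aq)
Ksp = [Ag^+]^2[SO4^2-]
If s mol/L dissolves here, [Ag^+] = 2s, [SO4^2-] = 0.55 + s ≈ 0.55 (Ksp is small, so little additional dissolves).
Ksp ≈ (2s)^2 × 0.55
s = 1.9 × 10^-3 M
Check: s = 1.9 × 10^-3 ≪ 0.55, so the approximation is valid.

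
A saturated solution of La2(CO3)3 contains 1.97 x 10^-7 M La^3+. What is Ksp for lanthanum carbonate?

La2(CO3)3(s) ⇌ 2 La^3+(aq) + 3 CO3^2-(aq)
Stoichiometry gives [CO3^2-] = (3/2)[La^3+] = 2.955 x 10^-7 M.
Ksp = [La^3+]^2[CO3^2-]^3
Ksp = (1.97 x 10^-7)^2 × (2.955 x 10^-7)^3 = 1.00 × 10^-33

Ksp ≈ 1.00 x 10^-33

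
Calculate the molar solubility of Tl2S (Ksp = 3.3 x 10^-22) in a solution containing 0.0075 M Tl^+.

Tl2S(s) ⇌ 2 Tl^+(aq) + S^2-(aq)
Ksp = [Tl^+]^2[S^2-]
Let s be the molar solubility in this solution. [Tl^+] = 0.0075 + 2s ≈ 0.0075, [S^2-] = s (common-ion effect: Tl^+ is already 0.0075 M).
Ksp ≈ (0.0075)^2 × s
s = 5.9 x 10^-18 M
Check: 2s = 1.2 × 10^-17 ≪ 0.0075, so the approximation is valid.

5.9 x 10^-18 M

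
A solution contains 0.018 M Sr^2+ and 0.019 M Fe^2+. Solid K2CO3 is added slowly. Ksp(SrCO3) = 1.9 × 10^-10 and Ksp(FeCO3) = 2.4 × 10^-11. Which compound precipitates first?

FeCO3

Precipitation of each salt starts when its ion product equals its Ksp.
For SrCO3: 1.9 × 10^-10 = 0.018 × [CO3^2-]  ⇒  [CO3^2-] = 1.1 × 10^-8 M.
For FeCO3: 2.4 × 10^-11 = 0.019 × [CO3^2-]  ⇒  [CO3^2-] = 1.3 × 10^-9 M.
The salt with the lower threshold [CO3^2-] precipitates first: FeCO3.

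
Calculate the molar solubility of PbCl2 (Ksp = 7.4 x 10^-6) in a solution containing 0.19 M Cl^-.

PbCl2(s) <=> Pb^2+(aq) + 2 Cl^-(aq)
Ksp = [Pb^2+][Cl^-]^2
If s mol/L dissolves here, [Pb^2+] = s, [Cl^-] = 0.19 + 2s ≈ 0.19 (since the Cl^- already present dominates).
Ksp ≈ s × (0.19)^2
s = 2.0 × 10^-4 M
Check: 2s = 4.1 × 10^-4 ≪ 0.19, so the approximation is valid.

2.0 × 10^-4 M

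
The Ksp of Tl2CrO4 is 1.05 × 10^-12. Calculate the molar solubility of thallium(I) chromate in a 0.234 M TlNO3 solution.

s ≈ 1.92 × 10^-11 M

Tl2CrO4(s) ⇌ 2 Tl^+ + CrO4^2-
Ksp = [Tl^+]^2[CrO4^2-]
Let s be the molar solubility in this solution. [Tl^+] = 0.234 + 2s ≈ 0.234, [CrO4^2-] = s (common-ion effect: Tl^+ is already 0.234 M).
Ksp ≈ (0.234)^2 × s
s = 1.92 × 10^-11 M
Check: 2s = 3.8 x 10^-11 ≪ 0.234, so the approximation is valid.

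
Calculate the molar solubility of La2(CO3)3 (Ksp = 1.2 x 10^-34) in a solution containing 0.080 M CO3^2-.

s = 2.4 × 10^-16 M

La2(CO3)3(s) <=> 2 La^3+(aq) + 3 CO3^2-(aq)
Ksp = [La^3+]^2[CO3^2-]^3
Let s = moles of La2(CO3)3 that dissolve per litre. [La^3+] = 2s, [CO3^2-] = 0.080 + 3s ≈ 0.080 (common-ion effect: CO3^2- is already 0.080 M).
Ksp ≈ (2s)^2 × (0.080)^3
s = 2.4 x 10^-16 M
Check: 3s = 7.3 × 10^-16 ≪ 0.080, so the approximation is valid.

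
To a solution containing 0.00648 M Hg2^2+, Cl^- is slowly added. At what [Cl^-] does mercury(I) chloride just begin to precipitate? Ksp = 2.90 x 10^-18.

2.12e-8 M

Hg2Cl2(s) ⇌ Hg2^2+(aq) + 2 Cl^-(aq)
Ksp = [Hg2^2+][Cl^-]^2
Precipitation begins when Q = Ksp. With [Hg2^2+] = 0.00648 M:
2.90 x 10^-18 = (0.00648) × [Cl^-]^2
[Cl^-] = (2.90 x 10^-18 / 6.48 × 10^-3)^(1/2) = 2.12 x 10^-8 M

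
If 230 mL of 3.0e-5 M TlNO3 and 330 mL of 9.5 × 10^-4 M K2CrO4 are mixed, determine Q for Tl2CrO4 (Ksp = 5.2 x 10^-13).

Total volume = 230 + 330 = 560 mL.
[Tl^+] = 3.0 × 10^-5 × (230/560) = 1.23 x 10^-5 M
[CrO4^2-] = 9.5 × 10^-4 × (330/560) = 5.60 × 10^-4 M
Tl2CrO4(s) ⇌ 2 Tl^+(aq) + CrO4^2-(aq), so Q = [Tl^+]^2[CrO4^2-]
Q = (1.23 × 10^-5)^2(5.60 × 10^-4) = 8.5 × 10^-14
Q < Ksp, so no precipitate of Tl2CrO4 forms.

Q ≈ 8.5e-14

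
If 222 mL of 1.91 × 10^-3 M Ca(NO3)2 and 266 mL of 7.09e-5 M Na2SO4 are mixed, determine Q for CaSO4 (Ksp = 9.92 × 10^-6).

Total volume = 222 + 266 = 488 mL.
[Ca^2+] = 1.91 × 10^-3 × (222/488) = 8.689 × 10^-4 M
[SO4^2-] = 7.09 × 10^-5 × (266/488) = 3.865 x 10^-5 M
CaSO4(s) ⇌ Ca^2+(aq) + SO4^2-(aq), so Q = [Ca^2+][SO4^2-]
Q = (8.689 × 10^-4)(3.865 x 10^-5) = 3.36 × 10^-8
Q < Ksp, so no precipitate of CaSO4 forms.

Q = 3.36 × 10^-8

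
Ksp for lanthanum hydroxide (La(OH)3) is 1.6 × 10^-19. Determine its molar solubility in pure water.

s ≈ 8.8e-6 M

La(OH)3(s) <=> La^3+ + 3 OH^-
Ksp = [La^3+][OH^-]^3
With molar solubility s: [La^3+] = s, [OH^-] = 3s.
Ksp = s(3s)^3 = 27s^4
s^4 = 1.6 × 10^-19 / 27, so s = 8.8 × 10^-6 M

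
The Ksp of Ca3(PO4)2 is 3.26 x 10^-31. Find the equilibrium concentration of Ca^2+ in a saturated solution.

Ca3(PO4)2(s) ⇌ 3 Ca^2+ + 2 PO4^3-
Ksp = [Ca^2+]^3[PO4^3-]^2
For each mole of Ca3(PO4)2 that dissolves: [Ca^2+] = 3s, [PO4^3-] = 2s.
So Ksp = (3s)^3 × (2s)^2 = 108s^5
s^5 = 3.26 x 10^-31 / 108, so s = 3.133 x 10^-7 M
[Ca^2+] = 3s = 9.40 × 10^-7 M

9.40 x 10^-7 M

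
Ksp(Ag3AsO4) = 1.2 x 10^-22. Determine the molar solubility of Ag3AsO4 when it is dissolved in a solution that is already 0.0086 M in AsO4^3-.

Ag3AsO4(s) ⇌ 3 Ag^+(aq) + AsO4^3-(aq)
Ksp = [Ag^+]^3[AsO4^3-]
Let s be the molar solubility in this solution. [Ag^+] = 3s, [AsO4^3-] = 0.0086 + s ≈ 0.0086 (Ksp is small, so little additional dissolves).
Ksp ≈ (3s)^3 × 0.0086
s = 8.0 × 10^-8 M
Check: s = 8.0 x 10^-8 ≪ 0.0086, so the approximation is valid.

8.0e-8 M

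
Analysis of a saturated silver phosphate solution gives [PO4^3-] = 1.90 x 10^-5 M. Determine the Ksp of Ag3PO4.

Ag3PO4(s) <=> 3 Ag^+ + PO4^3-
Stoichiometry gives [Ag^+] = (3/1)[PO4^3-] = 5.700 × 10^-5 M.
Ksp = [Ag^+]^3[PO4^3-]
Ksp = (5.700 × 10^-5)^3 × 1.90 × 10^-5 = 3.52 x 10^-18

Ksp = 3.52e-18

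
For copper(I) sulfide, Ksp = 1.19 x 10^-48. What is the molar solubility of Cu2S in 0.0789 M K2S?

Cu2S(s) <=> 2 Cu^+(aq) + S^2-(aq)
Ksp = [Cu^+]^2[S^2-]
If s mol/L dissolves here, [Cu^+] = 2s, [S^2-] = 0.0789 + s ≈ 0.0789 (Ksp is small, so little additional dissolves).
Ksp ≈ (2s)^2 × 0.0789
s = 1.94 × 10^-24 M
Check: s = 1.9 × 10^-24 ≪ 0.0789, so the approximation is valid.

s = 1.94e-24 M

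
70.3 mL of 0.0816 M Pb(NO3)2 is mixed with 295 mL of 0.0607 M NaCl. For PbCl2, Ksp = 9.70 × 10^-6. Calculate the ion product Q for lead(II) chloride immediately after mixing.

Q = 3.77 × 10^-5

Total volume = 70.3 + 295 = 365.3 mL.
[Pb^2+] = 8.16 × 10^-2 × (70.3/365.3) = 1.570 × 10^-2 M
[Cl^-] = 6.07 × 10^-2 × (295/365.3) = 4.902 × 10^-2 M
PbCl2(s) ⇌ Pb^2+ + 2 Cl^-, so Q = [Pb^2+][Cl^-]^2
Q = (1.570 x 10^-2)(4.902 × 10^-2)^2 = 3.77 × 10^-5
Q > Ksp, so PbCl2 will precipitate.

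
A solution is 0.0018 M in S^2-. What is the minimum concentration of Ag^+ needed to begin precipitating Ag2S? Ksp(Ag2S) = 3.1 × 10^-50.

Ag2S(s) <=> 2 Ag^+(aq) + S^2-(aq)
Ksp = [Ag^+]^2[S^2-]
Precipitation begins when Q = Ksp. With [S^2-] = 0.0018 M:
3.1 × 10^-50 = (0.0018) × [Ag^+]^2
[Ag^+] = (3.1 × 10^-50 / 1.8 × 10^-3)^(1/2) = 4.1 × 10^-24 M

4.1e-24 M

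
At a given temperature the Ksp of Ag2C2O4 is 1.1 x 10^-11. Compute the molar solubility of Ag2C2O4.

s ≈ 1.4 × 10^-4 M

Ag2C2O4(s) ⇌ 2 Ag^+(aq) + C2O4^2-(aq)
Ksp = [Ag^+]^2[C2O4^2-]
For each mole of Ag2C2O4 that dissolves: [Ag^+] = 2s, [C2O4^2-] = s.
Ksp = (2s)^2s = 4s^3
s = (1.1 x 10^-11 / 4)^(1/3) = 1.4 x 10^-4 M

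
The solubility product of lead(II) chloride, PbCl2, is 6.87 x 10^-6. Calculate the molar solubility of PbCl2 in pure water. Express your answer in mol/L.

PbCl2(s) ⇌ Pb^2+(aq) + 2 Cl^-(aq)
Ksp = [Pb^2+][Cl^-]^2
If s mol/L of PbCl2 dissolves, [Pb^2+] = s and [Cl^-] = 2s.
Substituting: Ksp = s(2s)^2 = 4s^3
s = (6.87 x 10^-6 / 4)^(1/3) = 1.20 × 10^-2 M

s ≈ 1.20 x 10^-2 M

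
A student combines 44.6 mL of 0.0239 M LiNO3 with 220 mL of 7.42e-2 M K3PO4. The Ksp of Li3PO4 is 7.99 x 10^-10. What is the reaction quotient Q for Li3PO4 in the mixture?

Total volume = 44.6 + 220 = 264.6 mL.
[Li^+] = 2.39 x 10^-2 × (44.6/264.6) = 4.028 × 10^-3 M
[PO4^3-] = 7.42 × 10^-2 × (220/264.6) = 6.169 x 10^-2 M
Li3PO4(s) ⇌ 3 Li^+ + PO4^3-, so Q = [Li^+]^3[PO4^3-]
Q = (4.028 x 10^-3)^3(6.169 × 10^-2) = 4.03 x 10^-9
Q > Ksp, so Li3PO4 will precipitate.

4.03e-9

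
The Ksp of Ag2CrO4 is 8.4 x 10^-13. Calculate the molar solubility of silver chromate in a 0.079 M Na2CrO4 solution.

Ag2CrO4(s) <=> 2 Ag^+ + CrO4^2-
Ksp = [Ag^+]^2[CrO4^2-]
If s mol/L dissolves here, [Ag^+] = 2s, [CrO4^2-] = 0.079 + s ≈ 0.079 (common-ion effect: CrO4^2- is already 0.079 M).
Ksp ≈ (2s)^2 × 0.079
s = 1.6 × 10^-6 M
Check: s = 1.6 × 10^-6 ≪ 0.079, so the approximation is valid.

1.6e-6 M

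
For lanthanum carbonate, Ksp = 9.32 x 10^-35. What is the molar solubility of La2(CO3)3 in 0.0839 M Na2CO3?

1.99 × 10^-16 M

La2(CO3)3(s) ⇌ 2 La^3+ + 3 CO3^2-
Ksp = [La^3+]^2[CO3^2-]^3
Let s be the molar solubility in this solution. [La^3+] = 2s, [CO3^2-] = 0.0839 + 3s ≈ 0.0839 (common-ion effect: CO3^2- is already 0.0839 M).
Ksp ≈ (2s)^2 × (0.0839)^3
s = 1.99 x 10^-16 M
Check: 3s = 6.0 × 10^-16 ≪ 0.0839, so the approximation is valid.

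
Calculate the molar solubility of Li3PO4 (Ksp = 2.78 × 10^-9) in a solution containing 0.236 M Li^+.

2.11 × 10^-7 M

Li3PO4(s) <=> 3 Li^+ + PO4^3-
Ksp = [Li^+]^3[PO4^3-]
Let s = moles of Li3PO4 that dissolve per litre. [Li^+] = 0.236 + 3s ≈ 0.236, [PO4^3-] = s (since the Li^+ already present dominates).
Ksp ≈ (0.236)^3 × s
s = 2.11 × 10^-7 M
Check: 3s = 6.3 x 10^-7 ≪ 0.236, so the approximation is valid.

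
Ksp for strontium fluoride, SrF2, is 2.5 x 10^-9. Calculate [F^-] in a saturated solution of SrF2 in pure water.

1.7 × 10^-3 M

SrF2(s) ⇌ Sr^2+(aq) + 2 F^-(aq)
Ksp = [Sr^2+][F^-]^2
If s mol/L of SrF2 dissolves, [Sr^2+] = s and [F^-] = 2s.
So Ksp = s × (2s)^2 = 4s^3
s = (2.5 x 10^-9 / 4)^(1/3) = 8.55 × 10^-4 M
[F^-] = 2s = 1.7 × 10^-3 M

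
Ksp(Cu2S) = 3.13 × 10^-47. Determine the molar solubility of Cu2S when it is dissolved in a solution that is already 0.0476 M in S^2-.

Cu2S(s) ⇌ 2 Cu^+ + S^2-
Ksp = [Cu^+]^2[S^2-]
Let s = moles of Cu2S that dissolve per litre. [Cu^+] = 2s, [S^2-] = 0.0476 + s ≈ 0.0476 (Ksp is small, so little additional dissolves).
Ksp ≈ (2s)^2 × 0.0476
s = 1.28 × 10^-23 M
Check: s = 1.3 x 10^-23 ≪ 0.0476, so the approximation is valid.

s ≈ 1.28e-23 M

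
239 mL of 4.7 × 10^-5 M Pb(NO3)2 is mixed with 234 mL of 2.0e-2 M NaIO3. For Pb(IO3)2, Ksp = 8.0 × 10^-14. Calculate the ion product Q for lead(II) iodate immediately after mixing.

Total volume = 239 + 234 = 473 mL.
[Pb^2+] = 4.7 × 10^-5 × (239/473) = 2.37 × 10^-5 M
[IO3^-] = 2.0 x 10^-2 × (234/473) = 9.89 × 10^-3 M
Pb(IO3)2(s) ⇌ Pb^2+(aq) + 2 IO3^-(aq), so Q = [Pb^2+][IO3^-]^2
Q = (2.37 x 10^-5)(9.89 x 10^-3)^2 = 2.3 × 10^-9
Q > Ksp, so Pb(IO3)2 will precipitate.

Q ≈ 2.3e-9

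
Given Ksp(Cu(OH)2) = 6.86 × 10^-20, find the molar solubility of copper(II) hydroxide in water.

s ≈ 2.58 × 10^-7 M

Cu(OH)2(s) <=> Cu^2+(aq) + 2 OH^-(aq)
Ksp = [Cu^2+][OH^-]^2
With molar solubility s: [Cu^2+] = s, [OH^-] = 2s.
Ksp = s(2s)^2 = 4s^3
Solving, s = (6.86 × 10^-20/4)^(1/3) = 2.58 × 10^-7 M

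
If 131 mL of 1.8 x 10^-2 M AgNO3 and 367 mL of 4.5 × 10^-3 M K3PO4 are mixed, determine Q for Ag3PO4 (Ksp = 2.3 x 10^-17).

Q ≈ 3.5 × 10^-10

Total volume = 131 + 367 = 498 mL.
[Ag^+] = 1.8 x 10^-2 × (131/498) = 4.73 x 10^-3 M
[PO4^3-] = 4.5 x 10^-3 × (367/498) = 3.32 × 10^-3 M
Ag3PO4(s) ⇌ 3 Ag^+ + PO4^3-, so Q = [Ag^+]^3[PO4^3-]
Q = (4.73 × 10^-3)^3(3.32 × 10^-3) = 3.5 x 10^-10
Q > Ksp, so Ag3PO4 will precipitate.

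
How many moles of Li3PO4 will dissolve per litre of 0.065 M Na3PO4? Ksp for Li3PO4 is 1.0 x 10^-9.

Li3PO4(s) <=> 3 Li^+ + PO4^3-
Ksp = [Li^+]^3[PO4^3-]
Let s = moles of Li3PO4 that dissolve per litre. [Li^+] = 3s, [PO4^3-] = 0.065 + s ≈ 0.065 (common-ion effect: PO4^3- is already 0.065 M).
Ksp ≈ (3s)^3 × 0.065
s = 8.3 × 10^-4 M
Check: s = 8.3 x 10^-4 ≪ 0.065, so the approximation is valid.

s = 8.3 × 10^-4 M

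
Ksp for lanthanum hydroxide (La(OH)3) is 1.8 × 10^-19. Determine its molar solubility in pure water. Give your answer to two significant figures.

s = 9.0e-6 M

La(OH)3(s) <=> La^3+(aq) + 3 OH^-(aq)
Ksp = [La^3+][OH^-]^3
For each mole of La(OH)3 that dissolves: [La^3+] = s, [OH^-] = 3s.
Ksp = s(3s)^3 = 27s^4
Solving, s = (1.8 × 10^-19/27)^(1/4) = 9.0 × 10^-6 M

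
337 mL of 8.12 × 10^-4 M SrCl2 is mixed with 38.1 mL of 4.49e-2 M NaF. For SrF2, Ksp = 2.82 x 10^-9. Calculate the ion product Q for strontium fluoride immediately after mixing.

Total volume = 337 + 38.1 = 375.1 mL.
[Sr^2+] = 8.12 x 10^-4 × (337/375.1) = 7.295 × 10^-4 M
[F^-] = 4.49 x 10^-2 × (38.1/375.1) = 4.561 x 10^-3 M
SrF2(s) ⇌ Sr^2+(aq) + 2 F^-(aq), so Q = [Sr^2+][F^-]^2
Q = (7.295 x 10^-4)(4.561 x 10^-3)^2 = 1.52 × 10^-8
Q > Ksp, so SrF2 will precipitate.

Q ≈ 1.52e-8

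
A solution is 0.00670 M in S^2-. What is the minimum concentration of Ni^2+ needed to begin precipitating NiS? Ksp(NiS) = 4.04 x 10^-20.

6.03 × 10^-18 M

NiS(s) ⇌ Ni^2+(aq) + S^2-(aq)
Ksp = [Ni^2+][S^2-]
Precipitation begins when Q = Ksp. With [S^2-] = 0.00670 M:
4.04 x 10^-20 = (0.00670) × [Ni^2+]
[Ni^2+] = (4.04 x 10^-20 / 6.70 × 10^-3) = 6.03 x 10^-18 M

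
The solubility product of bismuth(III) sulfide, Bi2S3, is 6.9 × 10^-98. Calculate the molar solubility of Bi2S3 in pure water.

s = 1.4 x 10^-20 M

Bi2S3(s) <=> 2 Bi^3+ + 3 S^2-
Ksp = [Bi^3+]^2[S^2-]^3
With molar solubility s: [Bi^3+] = 2s, [S^2-] = 3s.
Ksp = (2s)^2(3s)^3 = 108s^5
Solving, s = (6.9 × 10^-98/108)^(1/5) = 1.4 × 10^-20 M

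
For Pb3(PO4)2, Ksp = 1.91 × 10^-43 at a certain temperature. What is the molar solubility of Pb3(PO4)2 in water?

Pb3(PO4)2(s) ⇌ 3 Pb^2+ + 2 PO4^3-
Ksp = [Pb^2+]^3[PO4^3-]^2
If s mol/L of Pb3(PO4)2 dissolves, [Pb^2+] = 3s and [PO4^3-] = 2s.
Substituting: Ksp = (3s)^3(2s)^2 = 108s^5
s = (1.91 × 10^-43 / 108)^(1/5) = 1.12 × 10^-9 M

s = 1.12 × 10^-9 M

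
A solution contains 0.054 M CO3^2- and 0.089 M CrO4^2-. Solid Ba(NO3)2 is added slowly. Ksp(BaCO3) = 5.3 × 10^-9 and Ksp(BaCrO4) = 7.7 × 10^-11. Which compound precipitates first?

BaCrO4

Each salt begins to precipitate when Q = Ksp, i.e. when [Ba^2+] reaches its threshold.
For BaCO3: 5.3 × 10^-9 = 0.054 × [Ba^2+]  ⇒  [Ba^2+] = 9.8 x 10^-8 M.
For BaCrO4: 7.7 × 10^-11 = 0.089 × [Ba^2+]  ⇒  [Ba^2+] = 8.7 x 10^-10 M.
The salt with the lower threshold [Ba^2+] precipitates first: BaCrO4.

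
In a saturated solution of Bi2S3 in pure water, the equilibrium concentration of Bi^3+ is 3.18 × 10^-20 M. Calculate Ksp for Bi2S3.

1.10 × 10^-97

Bi2S3(s) ⇌ 2 Bi^3+ + 3 S^2-
Stoichiometry gives [S^2-] = (3/2)[Bi^3+] = 4.770 × 10^-20 M.
Ksp = [Bi^3+]^2[S^2-]^3
Ksp = (3.18 × 10^-20)^2 × (4.770 x 10^-20)^3 = 1.10 × 10^-97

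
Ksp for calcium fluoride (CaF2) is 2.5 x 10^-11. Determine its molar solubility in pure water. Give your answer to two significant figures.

CaF2(s) ⇌ Ca^2+ + 2 F^-
Ksp = [Ca^2+][F^-]^2
For each mole of CaF2 that dissolves: [Ca^2+] = s, [F^-] = 2s.
So Ksp = s × (2s)^2 = 4s^3
Solving, s = (2.5 x 10^-11/4)^(1/3) = 1.8 × 10^-4 M

s ≈ 1.8 × 10^-4 M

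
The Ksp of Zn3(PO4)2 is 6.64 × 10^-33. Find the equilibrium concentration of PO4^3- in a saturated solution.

[PO4^3-] = 2.88e-7 M

Zn3(PO4)2(s) ⇌ 3 Zn^2+(aq) + 2 PO4^3-(aq)
Ksp = [Zn^2+]^3[PO4^3-]^2
For each mole of Zn3(PO4)2 that dissolves: [Zn^2+] = 3s, [PO4^3-] = 2s.
So Ksp = (3s)^3 × (2s)^2 = 108s^5
s^5 = 6.64 × 10^-33 / 108, so s = 1.438 × 10^-7 M
[PO4^3-] = 2s = 2.88 × 10^-7 M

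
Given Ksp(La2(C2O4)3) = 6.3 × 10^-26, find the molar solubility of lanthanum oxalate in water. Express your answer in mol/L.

La2(C2O4)3(s) <=> 2 La^3+(aq) + 3 C2O4^2-(aq)
Ksp = [La^3+]^2[C2O4^2-]^3
If s mol/L of La2(C2O4)3 dissolves, [La^3+] = 2s and [C2O4^2-] = 3s.
Substituting: Ksp = (2s)^2(3s)^3 = 108s^5
s = (6.3 × 10^-26 / 108)^(1/5) = 3.6 x 10^-6 M

s ≈ 3.6e-6 M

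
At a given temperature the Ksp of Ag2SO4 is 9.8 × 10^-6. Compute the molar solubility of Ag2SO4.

Ag2SO4(s) ⇌ 2 Ag^+ + SO4^2-
Ksp = [Ag^+]^2[SO4^2-]
For each mole of Ag2SO4 that dissolves: [Ag^+] = 2s, [SO4^2-] = s.
So Ksp = (2s)^2 × s = 4s^3
Solving, s = (9.8 × 10^-6/4)^(1/3) = 1.3 x 10^-2 M

1.3 × 10^-2 M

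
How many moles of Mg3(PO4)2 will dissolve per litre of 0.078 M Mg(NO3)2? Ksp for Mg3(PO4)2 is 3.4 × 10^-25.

Mg3(PO4)2(s) <=> 3 Mg^2+ + 2 PO4^3-
Ksp = [Mg^2+]^3[PO4^3-]^2
Let s = moles of Mg3(PO4)2 that dissolve per litre. [Mg^2+] = 0.078 + 3s ≈ 0.078, [PO4^3-] = 2s (since Mg^2+ from Mg(NO3)2 dominates).
Ksp ≈ (0.078)^3 × (2s)^2
s = 1.3 × 10^-11 M
Check: 3s = 4.0 × 10^-11 ≪ 0.078, so the approximation is valid.

s = 1.3 × 10^-11 M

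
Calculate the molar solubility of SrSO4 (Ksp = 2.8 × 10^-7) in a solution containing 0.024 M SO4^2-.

s ≈ 1.2 x 10^-5 M

SrSO4(s) <=> Sr^2+ + SO4^2-
Ksp = [Sr^2+][SO4^2-]
If s mol/L dissolves here, [Sr^2+] = s, [SO4^2-] = 0.024 + s ≈ 0.024 (since the SO4^2- already present dominates).
Ksp ≈ s × 0.024
s = 1.2 × 10^-5 M
Check: s = 1.2 × 10^-5 ≪ 0.024, so the approximation is valid.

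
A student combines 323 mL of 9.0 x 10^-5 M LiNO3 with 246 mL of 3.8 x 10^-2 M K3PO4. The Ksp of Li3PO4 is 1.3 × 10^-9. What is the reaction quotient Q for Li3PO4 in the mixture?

Q ≈ 2.2e-15

Total volume = 323 + 246 = 569 mL.
[Li^+] = 9.0 × 10^-5 × (323/569) = 5.11 × 10^-5 M
[PO4^3-] = 3.8 × 10^-2 × (246/569) = 1.64 × 10^-2 M
Li3PO4(s) ⇌ 3 Li^+(aq) + PO4^3-(aq), so Q = [Li^+]^3[PO4^3-]
Q = (5.11 x 10^-5)^3(1.64 x 10^-2) = 2.2 × 10^-15
Q < Ksp, so no precipitate of Li3PO4 forms.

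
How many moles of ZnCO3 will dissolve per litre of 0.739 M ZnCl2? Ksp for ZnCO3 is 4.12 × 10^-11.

s = 5.58e-11 M

ZnCO3(s) ⇌ Zn^2+(aq) + CO3^2-(aq)
Ksp = [Zn^2+][CO3^2-]
Let s be the molar solubility in this solution. [Zn^2+] = 0.739 + s ≈ 0.739, [CO3^2-] = s (since Zn^2+ from ZnCl2 dominates).
Ksp ≈ 0.739 × s
s = 5.58 x 10^-11 M
Check: s = 5.6 x 10^-11 ≪ 0.739, so the approximation is valid.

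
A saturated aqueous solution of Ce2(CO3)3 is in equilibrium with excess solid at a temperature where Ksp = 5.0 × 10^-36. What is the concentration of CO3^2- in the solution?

Ce2(CO3)3(s) ⇌ 2 Ce^3+(aq) + 3 CO3^2-(aq)
Ksp = [Ce^3+]^2[CO3^2-]^3
With molar solubility s: [Ce^3+] = 2s, [CO3^2-] = 3s.
So Ksp = (2s)^2 × (3s)^3 = 108s^5
s = (5.0 × 10^-36 / 108)^(1/5) = 3.41 × 10^-8 M
[CO3^2-] = 3s = 1.0 × 10^-7 M

[CO3^2-] ≈ 1.0e-7 M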